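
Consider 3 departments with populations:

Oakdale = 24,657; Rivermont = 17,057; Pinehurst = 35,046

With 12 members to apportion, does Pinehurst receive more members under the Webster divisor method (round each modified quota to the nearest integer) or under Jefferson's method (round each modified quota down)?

Webster: Oakdale 4, Rivermont 3, Pinehurst 5.
Jefferson: Oakdale 4, Rivermont 2, Pinehurst 6.
Pinehurst gets 5 under Webster and 6 under Jefferson.

Jefferson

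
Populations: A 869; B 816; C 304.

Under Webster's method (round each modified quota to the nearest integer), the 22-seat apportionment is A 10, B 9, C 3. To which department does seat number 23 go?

Priority for the next seat is population ÷ (current seats + 0.5).
Priorities: A 82.762, B 85.895, C 86.857.
Highest priority: C.

C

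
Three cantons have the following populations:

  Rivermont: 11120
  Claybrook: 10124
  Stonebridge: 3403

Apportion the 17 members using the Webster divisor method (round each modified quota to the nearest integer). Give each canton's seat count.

Rivermont=8, Claybrook=7, Stonebridge=2

Standard divisor 24647/17 ≈ 1449.824; standard quotas: Rivermont 7.670, Claybrook 6.983, Stonebridge 2.347.
Rounding to the nearest integer gives Rivermont 8, Claybrook 7, Stonebridge 2 — total 17, matching the house size, so no adjustment is needed.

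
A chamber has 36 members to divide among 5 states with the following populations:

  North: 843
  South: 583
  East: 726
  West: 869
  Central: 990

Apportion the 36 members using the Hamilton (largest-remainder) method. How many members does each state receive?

The standard divisor is 4011/36 ≈ 111.417.
Standard quotas: North 7.566, South 5.233, East 6.516, West 7.800, Central 8.886.
Lower quotas: North 7, South 5, East 6, West 7, Central 8 (sum 33, leaving 3 seats).
Remainders in descending order: Central 0.886, West 0.800, North 0.566, East 0.516, South 0.233.
The surplus seats go to Central, West, North.

North: 8, South: 5, East: 6, West: 8, Central: 9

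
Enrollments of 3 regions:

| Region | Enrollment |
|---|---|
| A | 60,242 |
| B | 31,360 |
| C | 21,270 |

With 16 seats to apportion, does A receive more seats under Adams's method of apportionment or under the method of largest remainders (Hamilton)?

Hamilton

Adams: A 8, B 5, C 3.
Hamilton: A 9, B 4, C 3.
A gets 8 under Adams and 9 under Hamilton.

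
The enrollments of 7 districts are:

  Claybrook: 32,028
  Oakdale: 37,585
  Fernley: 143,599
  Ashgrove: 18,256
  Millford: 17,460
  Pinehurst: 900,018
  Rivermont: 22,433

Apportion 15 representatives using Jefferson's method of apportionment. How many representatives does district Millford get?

0

Standard divisor 1171379/15 ≈ 78091.933; standard quotas: Claybrook 0.410, Oakdale 0.481, Fernley 1.839, Ashgrove 0.234, Millford 0.224, Pinehurst 11.525, Rivermont 0.287.
Rounding down gives 0, 0, 1, 0, 0, 11, 0 = 12 seats, so the divisor must be adjusted.
With modified divisor 66800: modified quotas Claybrook 0.479, Oakdale 0.563, Fernley 2.150, Ashgrove 0.273, Millford 0.261, Pinehurst 13.473, Rivermont 0.336.
Rounding down: Claybrook 0, Oakdale 0, Fernley 2, Ashgrove 0, Millford 0, Pinehurst 13, Rivermont 0 (total 15).
Millford receives 0.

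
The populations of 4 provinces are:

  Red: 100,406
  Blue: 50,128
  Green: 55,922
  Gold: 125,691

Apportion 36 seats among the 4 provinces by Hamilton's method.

Red: 11, Blue: 5, Green: 6, Gold: 14

Standard divisor: 332147 ÷ 36 ≈ 9226.306.
Standard quotas: Red 10.8826, Blue 5.4332, Green 6.0611, Gold 13.6231.
Lower quotas: Red 10, Blue 5, Green 6, Gold 13 (sum 34, leaving 2 seats).
Remainders in descending order: Red 0.8826, Gold 0.6231, Blue 0.4332, Green 0.0611.
Largest remainders: Red, Gold receive the extra seats.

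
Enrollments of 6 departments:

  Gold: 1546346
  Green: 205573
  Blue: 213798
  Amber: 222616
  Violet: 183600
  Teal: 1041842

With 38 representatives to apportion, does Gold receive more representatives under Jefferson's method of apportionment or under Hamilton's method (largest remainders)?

Jefferson

Jefferson: Gold 18, Green 2, Blue 2, Amber 2, Violet 2, Teal 12.
Hamilton: Gold 17, Green 2, Blue 2, Amber 3, Violet 2, Teal 12.
Gold gets 18 under Jefferson and 17 under Hamilton.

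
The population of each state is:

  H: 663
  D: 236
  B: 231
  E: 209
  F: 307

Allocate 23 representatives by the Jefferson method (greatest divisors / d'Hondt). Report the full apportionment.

H: 10, D: 3, B: 3, E: 3, F: 4

Standard divisor 1646/23 ≈ 71.565; standard quotas: H 9.264, D 3.298, B 3.228, E 2.920, F 4.290.
Rounding down gives 9, 3, 3, 2, 4 = 21 seats, so the divisor must be adjusted.
With modified divisor 64: modified quotas H 10.359, D 3.688, B 3.609, E 3.266, F 4.797.
Rounding down: H 10, D 3, B 3, E 3, F 4 (total 23).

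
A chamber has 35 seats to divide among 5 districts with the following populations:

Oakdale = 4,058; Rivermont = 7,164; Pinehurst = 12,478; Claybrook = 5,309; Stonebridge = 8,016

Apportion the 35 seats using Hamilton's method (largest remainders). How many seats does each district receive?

The standard divisor is 37025/35 ≈ 1057.857.
Standard quotas: Oakdale 3.8361, Rivermont 6.7722, Pinehurst 11.7955, Claybrook 5.0186, Stonebridge 7.5776.
Lower quotas: Oakdale 3, Rivermont 6, Pinehurst 11, Claybrook 5, Stonebridge 7 (sum 32, leaving 3 seats).
Remainders in descending order: Oakdale 0.8361, Pinehurst 0.7955, Rivermont 0.7722, Stonebridge 0.5776, Claybrook 0.0186.
Largest remainders: Oakdale, Pinehurst, Rivermont receive the extra seats.

Oakdale 4, Rivermont 7, Pinehurst 12, Claybrook 5, Stonebridge 7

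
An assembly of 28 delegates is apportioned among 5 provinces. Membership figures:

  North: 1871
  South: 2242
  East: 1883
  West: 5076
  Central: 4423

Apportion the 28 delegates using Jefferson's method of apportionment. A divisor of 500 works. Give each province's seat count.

North: 3, South: 4, East: 3, West: 10, Central: 8

With modified divisor 500: modified quotas North 3.742, South 4.484, East 3.766, West 10.152, Central 8.846.
Rounding down: North 3, South 4, East 3, West 10, Central 8 (total 28).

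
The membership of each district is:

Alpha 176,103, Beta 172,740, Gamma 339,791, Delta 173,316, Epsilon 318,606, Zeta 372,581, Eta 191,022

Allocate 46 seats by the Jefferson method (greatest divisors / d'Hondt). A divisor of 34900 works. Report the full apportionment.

Alpha 5; Beta 4; Gamma 9; Delta 4; Epsilon 9; Zeta 10; Eta 5

With modified divisor 34900: modified quotas Alpha 5.046, Beta 4.950, Gamma 9.736, Delta 4.966, Epsilon 9.129, Zeta 10.676, Eta 5.473.
Rounding down: Alpha 5, Beta 4, Gamma 9, Delta 4, Epsilon 9, Zeta 10, Eta 5 (total 46).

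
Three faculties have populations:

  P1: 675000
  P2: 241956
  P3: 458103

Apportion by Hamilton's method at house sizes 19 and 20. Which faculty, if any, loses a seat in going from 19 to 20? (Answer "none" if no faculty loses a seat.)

At 19 seats: P1 9, P2 4, P3 6.
At 20 seats: P1 10, P2 3, P3 7.
P2 drops from 4 to 3.

P2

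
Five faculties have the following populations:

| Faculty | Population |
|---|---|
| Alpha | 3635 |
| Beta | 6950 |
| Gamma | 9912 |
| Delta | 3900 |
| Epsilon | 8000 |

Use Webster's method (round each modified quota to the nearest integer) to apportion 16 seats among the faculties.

Alpha 2, Beta 3, Gamma 5, Delta 2, Epsilon 4

Standard divisor 32397/16 ≈ 2024.812; standard quotas: Alpha 1.795, Beta 3.432, Gamma 4.895, Delta 1.926, Epsilon 3.951.
Rounding to the nearest integer gives Alpha 2, Beta 3, Gamma 5, Delta 2, Epsilon 4 — total 16, matching the house size, so no adjustment is needed.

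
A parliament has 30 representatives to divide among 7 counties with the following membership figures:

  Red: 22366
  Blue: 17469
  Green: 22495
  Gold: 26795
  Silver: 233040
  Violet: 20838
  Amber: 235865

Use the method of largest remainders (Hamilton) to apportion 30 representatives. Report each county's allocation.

The standard divisor is 578868/30 ≈ 19295.6.
Standard quotas: Red 1.1591, Blue 0.9053, Green 1.1658, Gold 1.3887, Silver 12.0774, Violet 1.0799, Amber 12.2238.
Lower quotas: Red 1, Blue 0, Green 1, Gold 1, Silver 12, Violet 1, Amber 12 (sum 28, leaving 2 seats).
Remainders in descending order: Blue 0.9053, Gold 0.3887, Amber 0.2238, Green 0.1658, Red 0.1591, Violet 0.0799, Silver 0.0774.
The surplus seats go to Blue, Gold.

Red 1; Blue 1; Green 1; Gold 2; Silver 12; Violet 1; Amber 12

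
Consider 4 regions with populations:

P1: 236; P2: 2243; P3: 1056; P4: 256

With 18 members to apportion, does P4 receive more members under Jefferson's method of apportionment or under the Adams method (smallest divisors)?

Adams

Jefferson: P1 1, P2 11, P3 5, P4 1.
Adams: P1 1, P2 10, P3 5, P4 2.
P4 gets 1 under Jefferson and 2 under Adams.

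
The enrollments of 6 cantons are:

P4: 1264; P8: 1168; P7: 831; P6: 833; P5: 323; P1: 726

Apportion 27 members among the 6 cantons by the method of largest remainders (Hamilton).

Total 5145; standard divisor 5145/27 ≈ 190.556.
Standard quotas: P4 6.633, P8 6.129, P7 4.361, P6 4.371, P5 1.695, P1 3.810.
Lower quotas: P4 6, P8 6, P7 4, P6 4, P5 1, P1 3 (sum 24, leaving 3 seats).
Remainders in descending order: P1 0.810, P5 0.695, P4 0.633, P6 0.371, P7 0.361, P8 0.129.
The surplus seats go to P1, P5, P4.

P4: 7, P8: 6, P7: 4, P6: 4, P5: 2, P1: 4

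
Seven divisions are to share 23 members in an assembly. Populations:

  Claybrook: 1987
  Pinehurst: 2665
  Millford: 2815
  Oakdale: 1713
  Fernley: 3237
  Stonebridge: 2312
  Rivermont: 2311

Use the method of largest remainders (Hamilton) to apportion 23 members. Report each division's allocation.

Claybrook=3, Pinehurst=4, Millford=4, Oakdale=2, Fernley=4, Stonebridge=3, Rivermont=3

The standard divisor is 17040/23 ≈ 740.87.
Standard quotas: Claybrook 2.682, Pinehurst 3.597, Millford 3.800, Oakdale 2.312, Fernley 4.369, Stonebridge 3.121, Rivermont 3.119.
Lower quotas: Claybrook 2, Pinehurst 3, Millford 3, Oakdale 2, Fernley 4, Stonebridge 3, Rivermont 3 (sum 20, leaving 3 seats).
Remainders in descending order: Millford 0.800, Claybrook 0.682, Pinehurst 0.597, Fernley 0.369, Oakdale 0.312, Stonebridge 0.121, Rivermont 0.119.
Largest remainders: Millford, Claybrook, Pinehurst receive the extra seats.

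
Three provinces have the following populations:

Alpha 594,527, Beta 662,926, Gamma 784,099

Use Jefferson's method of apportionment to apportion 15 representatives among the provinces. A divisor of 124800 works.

With modified divisor 124800: modified quotas Alpha 4.764, Beta 5.312, Gamma 6.283.
Rounding down: Alpha 4, Beta 5, Gamma 6 (total 15).

Alpha 4, Beta 5, Gamma 6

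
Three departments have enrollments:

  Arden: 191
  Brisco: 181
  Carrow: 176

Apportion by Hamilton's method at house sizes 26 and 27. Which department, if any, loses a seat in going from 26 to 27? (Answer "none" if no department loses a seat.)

none

At 26 seats: Arden 9, Brisco 9, Carrow 8.
At 27 seats: Arden 9, Brisco 9, Carrow 9.
No department's allocation decreased.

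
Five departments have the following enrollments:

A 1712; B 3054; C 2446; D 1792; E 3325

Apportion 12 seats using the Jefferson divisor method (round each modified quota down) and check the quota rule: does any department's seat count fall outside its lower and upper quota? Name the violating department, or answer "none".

Standard quotas: A 1.666, B 2.973, C 2.381, D 1.744, E 3.236.
Jefferson allocation: A 2, B 3, C 2, D 2, E 3.
Every allocation lies between the lower and upper quota.

none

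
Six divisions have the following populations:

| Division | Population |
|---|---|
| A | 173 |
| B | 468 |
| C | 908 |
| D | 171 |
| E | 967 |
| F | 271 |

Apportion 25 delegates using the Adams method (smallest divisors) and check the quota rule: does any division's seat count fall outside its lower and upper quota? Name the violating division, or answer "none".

none

Standard quotas: A 1.462, B 3.955, C 7.674, D 1.445, E 8.173, F 2.290.
Adams allocation: A 2, B 4, C 7, D 2, E 8, F 2.
Every allocation lies between the lower and upper quota.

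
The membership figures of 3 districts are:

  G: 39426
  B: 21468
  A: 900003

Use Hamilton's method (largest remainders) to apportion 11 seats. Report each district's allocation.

The standard divisor is 960897/11 ≈ 87354.273.
Standard quotas: G 0.4513, B 0.2458, A 10.3029.
Lower quotas: G 0, B 0, A 10 (sum 10, leaving 1 seat).
Remainders in descending order: G 0.4513, A 0.3029, B 0.2458.
Largest remainder: G receives the extra seat.

G=1, B=0, A=10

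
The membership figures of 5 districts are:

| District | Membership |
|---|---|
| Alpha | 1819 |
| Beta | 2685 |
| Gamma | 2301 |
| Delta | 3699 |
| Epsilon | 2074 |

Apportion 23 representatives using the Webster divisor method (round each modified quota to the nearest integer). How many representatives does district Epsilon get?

4

Standard divisor 12578/23 ≈ 546.87; standard quotas: Alpha 3.326, Beta 4.910, Gamma 4.208, Delta 6.764, Epsilon 3.792.
Rounding to the nearest integer gives Alpha 3, Beta 5, Gamma 4, Delta 7, Epsilon 4 — total 23, matching the house size, so no adjustment is needed.
Epsilon receives 4.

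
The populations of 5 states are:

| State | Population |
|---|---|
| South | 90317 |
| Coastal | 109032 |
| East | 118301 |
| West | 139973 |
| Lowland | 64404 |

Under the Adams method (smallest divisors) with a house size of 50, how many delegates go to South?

Standard divisor 522027/50 ≈ 10440.54; standard quotas: South 8.651, Coastal 10.443, East 11.331, West 13.407, Lowland 6.169.
Rounding up gives 9, 11, 12, 14, 7 = 53 seats, so the divisor must be adjusted.
With modified divisor 10800: modified quotas South 8.363, Coastal 10.096, East 10.954, West 12.960, Lowland 5.963.
Rounding up: South 9, Coastal 11, East 11, West 13, Lowland 6 (total 50).
South receives 9.

9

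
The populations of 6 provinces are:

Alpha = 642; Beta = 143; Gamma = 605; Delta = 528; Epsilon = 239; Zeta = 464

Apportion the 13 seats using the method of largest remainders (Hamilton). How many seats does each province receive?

Alpha 3, Beta 1, Gamma 3, Delta 3, Epsilon 1, Zeta 2

Total 2621; standard divisor 2621/13 ≈ 201.615.
Standard quotas: Alpha 3.184, Beta 0.709, Gamma 3.001, Delta 2.619, Epsilon 1.185, Zeta 2.301.
Lower quotas: Alpha 3, Beta 0, Gamma 3, Delta 2, Epsilon 1, Zeta 2 (sum 11, leaving 2 seats).
Remainders in descending order: Beta 0.709, Delta 0.619, Zeta 0.301, Epsilon 0.185, Alpha 0.184, Gamma 0.001.
Largest remainders: Beta, Delta receive the extra seats.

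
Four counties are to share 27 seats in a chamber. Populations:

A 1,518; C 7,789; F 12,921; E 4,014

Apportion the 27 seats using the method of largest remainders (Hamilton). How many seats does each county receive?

A 2, C 8, F 13, E 4

Total 26242; standard divisor 26242/27 ≈ 971.926.
Standard quotas: A 1.5618, C 8.0140, F 13.2942, E 4.1299.
Lower quotas: A 1, C 8, F 13, E 4 (sum 26, leaving 1 seat).
Remainders in descending order: A 0.5618, F 0.2942, E 0.1299, C 0.0140.
Largest remainder: A receives the extra seat.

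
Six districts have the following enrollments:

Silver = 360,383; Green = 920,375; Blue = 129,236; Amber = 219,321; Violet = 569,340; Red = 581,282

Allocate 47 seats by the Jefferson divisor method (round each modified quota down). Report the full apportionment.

Silver 6; Green 16; Blue 2; Amber 3; Violet 10; Red 10

Standard divisor 2779937/47 ≈ 59147.596; standard quotas: Silver 6.093, Green 15.561, Blue 2.185, Amber 3.708, Violet 9.626, Red 9.828.
Rounding down gives 6, 15, 2, 3, 9, 9 = 44 seats, so the divisor must be adjusted.
With modified divisor 55900: modified quotas Silver 6.447, Green 16.465, Blue 2.312, Amber 3.923, Violet 10.185, Red 10.399.
Rounding down: Silver 6, Green 16, Blue 2, Amber 3, Violet 10, Red 10 (total 47).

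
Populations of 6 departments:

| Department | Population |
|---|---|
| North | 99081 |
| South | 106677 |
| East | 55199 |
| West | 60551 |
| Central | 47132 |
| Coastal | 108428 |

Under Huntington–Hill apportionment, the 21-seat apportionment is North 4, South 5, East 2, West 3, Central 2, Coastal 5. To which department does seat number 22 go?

Priority for the next seat is population ÷ (√(s·(s+1))).
Priorities: North 22155.185, South 19476.466, East 22534.897, West 17479.568, Central 19241.558, Coastal 19796.154.
Highest priority: East.

East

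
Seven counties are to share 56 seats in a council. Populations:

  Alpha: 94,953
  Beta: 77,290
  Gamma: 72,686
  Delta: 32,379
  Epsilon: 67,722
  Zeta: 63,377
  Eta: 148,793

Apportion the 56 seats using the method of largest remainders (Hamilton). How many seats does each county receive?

Alpha=10, Beta=8, Gamma=7, Delta=3, Epsilon=7, Zeta=6, Eta=15

The standard divisor is 557200/56 = 9950.
Standard quotas: Alpha 9.5430, Beta 7.7678, Gamma 7.3051, Delta 3.2542, Epsilon 6.8062, Zeta 6.3695, Eta 14.9541.
Lower quotas: Alpha 9, Beta 7, Gamma 7, Delta 3, Epsilon 6, Zeta 6, Eta 14 (sum 52, leaving 4 seats).
Remainders in descending order: Eta 0.9541, Epsilon 0.8062, Beta 0.7678, Alpha 0.5430, Zeta 0.3695, Gamma 0.3051, Delta 0.2542.
Largest remainders: Eta, Epsilon, Beta, Alpha receive the extra seats.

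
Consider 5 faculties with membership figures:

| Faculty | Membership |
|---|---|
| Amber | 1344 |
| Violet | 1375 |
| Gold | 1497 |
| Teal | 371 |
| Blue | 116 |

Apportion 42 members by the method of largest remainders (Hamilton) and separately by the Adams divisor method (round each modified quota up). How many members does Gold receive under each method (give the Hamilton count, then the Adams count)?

14 and 13

Hamilton: Amber 12, Violet 12, Gold 14, Teal 3, Blue 1.
Adams: Amber 12, Violet 12, Gold 13, Teal 4, Blue 1.
Gold gets 14 under Hamilton and 13 under Adams.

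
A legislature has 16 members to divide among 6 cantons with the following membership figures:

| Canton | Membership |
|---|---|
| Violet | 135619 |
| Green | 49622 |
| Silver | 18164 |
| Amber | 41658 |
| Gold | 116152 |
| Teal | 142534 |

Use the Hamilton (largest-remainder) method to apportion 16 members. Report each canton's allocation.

The standard divisor is 503749/16 ≈ 31484.312.
Standard quotas: Violet 4.3075, Green 1.5761, Silver 0.5769, Amber 1.3231, Gold 3.6892, Teal 4.5271.
Lower quotas: Violet 4, Green 1, Silver 0, Amber 1, Gold 3, Teal 4 (sum 13, leaving 3 seats).
Remainders in descending order: Gold 0.6892, Silver 0.5769, Green 0.5761, Teal 0.5271, Amber 0.3231, Violet 0.3075.
Largest remainders: Gold, Silver, Green receive the extra seats.

Violet 4, Green 2, Silver 1, Amber 1, Gold 4, Teal 4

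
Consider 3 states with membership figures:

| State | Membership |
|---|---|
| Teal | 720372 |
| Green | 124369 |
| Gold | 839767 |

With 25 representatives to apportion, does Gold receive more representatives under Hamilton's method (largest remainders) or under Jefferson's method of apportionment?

Hamilton: Teal 11, Green 2, Gold 12.
Jefferson: Teal 11, Green 1, Gold 13.
Gold gets 12 under Hamilton and 13 under Jefferson.

Jefferson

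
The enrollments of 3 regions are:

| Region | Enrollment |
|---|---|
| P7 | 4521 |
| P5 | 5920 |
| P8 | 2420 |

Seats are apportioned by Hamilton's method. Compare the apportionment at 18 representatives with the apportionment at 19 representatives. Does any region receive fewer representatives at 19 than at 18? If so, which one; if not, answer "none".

At 18 seats: P7 6, P5 8, P8 4.
At 19 seats: P7 7, P5 9, P8 3.
P8 drops from 4 to 3.

P8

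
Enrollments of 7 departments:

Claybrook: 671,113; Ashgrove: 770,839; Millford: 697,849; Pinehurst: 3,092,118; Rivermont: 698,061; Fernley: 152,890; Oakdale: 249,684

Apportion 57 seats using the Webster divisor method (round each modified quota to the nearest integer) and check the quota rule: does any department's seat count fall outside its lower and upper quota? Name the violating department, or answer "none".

Pinehurst

Standard quotas: Claybrook 6.041, Ashgrove 6.938, Millford 6.281, Pinehurst 27.832, Rivermont 6.283, Fernley 1.376, Oakdale 2.247.
Webster allocation: Claybrook 6, Ashgrove 7, Millford 6, Pinehurst 29, Rivermont 6, Fernley 1, Oakdale 2.
Pinehurst has quota 27.832 (lower 27, upper 28) but receives 29 — outside the quota interval.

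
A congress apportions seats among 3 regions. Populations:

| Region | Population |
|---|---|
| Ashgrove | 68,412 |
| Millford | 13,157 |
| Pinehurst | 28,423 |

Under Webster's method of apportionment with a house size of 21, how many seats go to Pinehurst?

5

Standard divisor 109992/21 ≈ 5237.714; standard quotas: Ashgrove 13.061, Millford 2.512, Pinehurst 5.427.
Rounding to the nearest integer gives Ashgrove 13, Millford 3, Pinehurst 5 — total 21, matching the house size, so no adjustment is needed.
Pinehurst receives 5.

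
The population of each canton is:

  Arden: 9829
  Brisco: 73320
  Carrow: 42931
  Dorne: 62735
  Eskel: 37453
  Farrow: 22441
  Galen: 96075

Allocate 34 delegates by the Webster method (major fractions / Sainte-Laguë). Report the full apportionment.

Standard divisor 344784/34 ≈ 10140.706; standard quotas: Arden 0.969, Brisco 7.230, Carrow 4.234, Dorne 6.186, Eskel 3.693, Farrow 2.213, Galen 9.474.
Rounding to the nearest integer gives 1, 7, 4, 6, 4, 2, 9 = 33 seats, so the divisor must be adjusted.
With modified divisor 9900: modified quotas Arden 0.993, Brisco 7.406, Carrow 4.336, Dorne 6.337, Eskel 3.783, Farrow 2.267, Galen 9.705.
Rounding to the nearest integer: Arden 1, Brisco 7, Carrow 4, Dorne 6, Eskel 4, Farrow 2, Galen 10 (total 34).

Arden: 1, Brisco: 7, Carrow: 4, Dorne: 6, Eskel: 4, Farrow: 2, Galen: 10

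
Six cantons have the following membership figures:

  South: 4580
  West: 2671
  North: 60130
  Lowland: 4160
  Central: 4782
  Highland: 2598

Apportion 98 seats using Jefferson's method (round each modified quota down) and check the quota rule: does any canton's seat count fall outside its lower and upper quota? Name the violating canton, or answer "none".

North

Standard quotas: South 5.687, West 3.317, North 74.666, Lowland 5.166, Central 5.938, Highland 3.226.
Jefferson allocation: South 5, West 3, North 76, Lowland 5, Central 6, Highland 3.
North has quota 74.666 (lower 74, upper 75) but receives 76 — outside the quota interval.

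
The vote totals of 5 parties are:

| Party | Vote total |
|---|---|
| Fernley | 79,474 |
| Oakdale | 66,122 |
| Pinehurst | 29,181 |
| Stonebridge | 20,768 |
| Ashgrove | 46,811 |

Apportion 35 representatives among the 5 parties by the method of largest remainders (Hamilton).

The standard divisor is 242356/35 ≈ 6924.457.
Standard quotas: Fernley 11.4773, Oakdale 9.5491, Pinehurst 4.2142, Stonebridge 2.9992, Ashgrove 6.7602.
Lower quotas: Fernley 11, Oakdale 9, Pinehurst 4, Stonebridge 2, Ashgrove 6 (sum 32, leaving 3 seats).
Remainders in descending order: Stonebridge 0.9992, Ashgrove 0.7602, Oakdale 0.5491, Fernley 0.4773, Pinehurst 0.2142.
Largest remainders: Stonebridge, Ashgrove, Oakdale receive the extra seats.

Fernley 11; Oakdale 10; Pinehurst 4; Stonebridge 3; Ashgrove 7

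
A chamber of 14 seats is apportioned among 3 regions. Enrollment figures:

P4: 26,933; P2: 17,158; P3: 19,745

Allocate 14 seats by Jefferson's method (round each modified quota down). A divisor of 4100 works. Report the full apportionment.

With modified divisor 4100: modified quotas P4 6.569, P2 4.185, P3 4.816.
Rounding down: P4 6, P2 4, P3 4 (total 14).

P4 6, P2 4, P3 4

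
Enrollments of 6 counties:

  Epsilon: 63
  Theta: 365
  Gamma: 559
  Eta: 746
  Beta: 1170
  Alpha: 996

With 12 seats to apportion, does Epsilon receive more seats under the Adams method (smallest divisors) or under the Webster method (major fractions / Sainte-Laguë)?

Adams

Adams: Epsilon 1, Theta 1, Gamma 2, Eta 2, Beta 3, Alpha 3.
Webster: Epsilon 0, Theta 1, Gamma 2, Eta 2, Beta 4, Alpha 3.
Epsilon gets 1 under Adams and 0 under Webster.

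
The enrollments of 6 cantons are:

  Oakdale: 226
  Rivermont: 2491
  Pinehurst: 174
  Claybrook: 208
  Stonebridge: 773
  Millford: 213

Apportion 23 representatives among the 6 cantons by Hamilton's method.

Standard divisor: 4085 ÷ 23 ≈ 177.609.
Standard quotas: Oakdale 1.272, Rivermont 14.025, Pinehurst 0.980, Claybrook 1.171, Stonebridge 4.352, Millford 1.199.
Lower quotas: Oakdale 1, Rivermont 14, Pinehurst 0, Claybrook 1, Stonebridge 4, Millford 1 (sum 21, leaving 2 seats).
Remainders in descending order: Pinehurst 0.980, Stonebridge 0.352, Oakdale 0.272, Millford 0.199, Claybrook 0.171, Rivermont 0.025.
The surplus seats go to Pinehurst, Stonebridge.

Oakdale: 1; Rivermont: 14; Pinehurst: 1; Claybrook: 1; Stonebridge: 5; Millford: 1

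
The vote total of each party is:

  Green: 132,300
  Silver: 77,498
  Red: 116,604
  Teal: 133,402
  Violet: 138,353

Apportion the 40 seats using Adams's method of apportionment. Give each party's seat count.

Standard divisor 598157/40 ≈ 14953.925; standard quotas: Green 8.847, Silver 5.182, Red 7.798, Teal 8.921, Violet 9.252.
Rounding up gives 9, 6, 8, 9, 10 = 42 seats, so the divisor must be adjusted.
With modified divisor 16000: modified quotas Green 8.269, Silver 4.844, Red 7.288, Teal 8.338, Violet 8.647.
Rounding up: Green 9, Silver 5, Red 8, Teal 9, Violet 9 (total 40).

Green 9, Silver 5, Red 8, Teal 9, Violet 9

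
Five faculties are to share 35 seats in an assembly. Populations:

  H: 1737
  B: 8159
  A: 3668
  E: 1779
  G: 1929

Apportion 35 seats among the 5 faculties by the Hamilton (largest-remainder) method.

Total 17272; standard divisor 17272/35 ≈ 493.486.
Standard quotas: H 3.5199, B 16.5334, A 7.4328, E 3.6050, G 3.9089.
Lower quotas: H 3, B 16, A 7, E 3, G 3 (sum 32, leaving 3 seats).
Remainders in descending order: G 0.9089, E 0.6050, B 0.5334, H 0.5199, A 0.4328.
The surplus seats go to G, E, B.

H 3; B 17; A 7; E 4; G 4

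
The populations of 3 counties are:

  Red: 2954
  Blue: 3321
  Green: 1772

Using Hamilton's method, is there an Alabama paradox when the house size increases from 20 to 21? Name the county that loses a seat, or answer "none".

At 20 seats: Red 7, Blue 8, Green 5.
At 21 seats: Red 8, Blue 9, Green 4.
Green drops from 5 to 4.

Green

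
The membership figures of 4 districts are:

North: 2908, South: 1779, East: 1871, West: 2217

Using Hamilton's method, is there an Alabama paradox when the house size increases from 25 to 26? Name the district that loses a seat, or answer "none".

At 25 seats: North 8, South 5, East 6, West 6.
At 26 seats: North 9, South 5, East 5, West 7.
East drops from 6 to 5.

East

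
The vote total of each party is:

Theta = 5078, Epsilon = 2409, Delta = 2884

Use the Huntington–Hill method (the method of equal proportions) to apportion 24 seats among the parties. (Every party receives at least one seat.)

Theta 12, Epsilon 5, Delta 7

With divisor 441: modified quotas Theta 11.515, Epsilon 5.463, Delta 6.540.
Geometric-mean thresholds: Theta √(11·12)=11.489, Epsilon √(5·6)=5.477, Delta √(6·7)=6.481.
Each quota rounded against its threshold gives Theta 12, Epsilon 5, Delta 7 (total 24).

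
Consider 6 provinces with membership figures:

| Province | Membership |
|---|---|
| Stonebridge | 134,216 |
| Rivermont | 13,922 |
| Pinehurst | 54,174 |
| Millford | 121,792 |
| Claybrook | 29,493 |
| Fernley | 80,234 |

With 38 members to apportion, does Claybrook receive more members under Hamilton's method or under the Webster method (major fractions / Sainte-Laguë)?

Hamilton: Stonebridge 12, Rivermont 1, Pinehurst 5, Millford 11, Claybrook 2, Fernley 7.
Webster: Stonebridge 12, Rivermont 1, Pinehurst 5, Millford 10, Claybrook 3, Fernley 7.
Claybrook gets 2 under Hamilton and 3 under Webster.

Webster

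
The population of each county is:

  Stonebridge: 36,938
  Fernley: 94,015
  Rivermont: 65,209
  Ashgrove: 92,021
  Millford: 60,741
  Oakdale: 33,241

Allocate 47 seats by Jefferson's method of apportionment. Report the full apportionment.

Stonebridge: 4, Fernley: 12, Rivermont: 8, Ashgrove: 12, Millford: 7, Oakdale: 4

Standard divisor 382165/47 ≈ 8131.17; standard quotas: Stonebridge 4.543, Fernley 11.562, Rivermont 8.020, Ashgrove 11.317, Millford 7.470, Oakdale 4.088.
Rounding down gives 4, 11, 8, 11, 7, 4 = 45 seats, so the divisor must be adjusted.
With modified divisor 7630: modified quotas Stonebridge 4.841, Fernley 12.322, Rivermont 8.546, Ashgrove 12.060, Millford 7.961, Oakdale 4.357.
Rounding down: Stonebridge 4, Fernley 12, Rivermont 8, Ashgrove 12, Millford 7, Oakdale 4 (total 47).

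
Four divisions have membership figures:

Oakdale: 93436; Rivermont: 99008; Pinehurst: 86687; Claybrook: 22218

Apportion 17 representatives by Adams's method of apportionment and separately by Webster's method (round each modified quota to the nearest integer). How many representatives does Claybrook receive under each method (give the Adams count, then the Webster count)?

2 and 1

Adams: Oakdale 5, Rivermont 5, Pinehurst 5, Claybrook 2.
Webster: Oakdale 5, Rivermont 6, Pinehurst 5, Claybrook 1.
Claybrook gets 2 under Adams and 1 under Webster.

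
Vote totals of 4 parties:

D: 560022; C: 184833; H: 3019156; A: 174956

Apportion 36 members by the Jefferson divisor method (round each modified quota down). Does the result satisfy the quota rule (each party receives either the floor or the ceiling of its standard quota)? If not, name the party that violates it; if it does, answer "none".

Standard quotas: D 5.118, C 1.689, H 27.593, A 1.599.
Jefferson allocation: D 5, C 1, H 29, A 1.
H has quota 27.593 (lower 27, upper 28) but receives 29 — outside the quota interval.

H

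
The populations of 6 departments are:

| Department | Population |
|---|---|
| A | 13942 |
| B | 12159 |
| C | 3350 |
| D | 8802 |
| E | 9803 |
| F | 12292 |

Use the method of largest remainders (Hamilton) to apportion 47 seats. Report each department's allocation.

Standard divisor: 60348 ÷ 47 = 1284.
Standard quotas: A 10.8583, B 9.4696, C 2.6090, D 6.8551, E 7.6347, F 9.5732.
Lower quotas: A 10, B 9, C 2, D 6, E 7, F 9 (sum 43, leaving 4 seats).
Remainders in descending order: A 0.8583, D 0.8551, E 0.6347, C 0.6090, F 0.5732, B 0.4696.
Largest remainders: A, D, E, C receive the extra seats.

A 11, B 9, C 3, D 7, E 8, F 9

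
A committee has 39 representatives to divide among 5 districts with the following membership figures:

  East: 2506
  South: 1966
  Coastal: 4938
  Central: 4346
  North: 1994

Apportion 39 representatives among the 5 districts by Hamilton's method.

East=6; South=5; Coastal=12; Central=11; North=5

Total 15750; standard divisor 15750/39 ≈ 403.846.
Standard quotas: East 6.205, South 4.868, Coastal 12.227, Central 10.762, North 4.938.
Lower quotas: East 6, South 4, Coastal 12, Central 10, North 4 (sum 36, leaving 3 seats).
Remainders in descending order: North 0.938, South 0.868, Central 0.762, Coastal 0.227, East 0.205.
The surplus seats go to North, South, Central.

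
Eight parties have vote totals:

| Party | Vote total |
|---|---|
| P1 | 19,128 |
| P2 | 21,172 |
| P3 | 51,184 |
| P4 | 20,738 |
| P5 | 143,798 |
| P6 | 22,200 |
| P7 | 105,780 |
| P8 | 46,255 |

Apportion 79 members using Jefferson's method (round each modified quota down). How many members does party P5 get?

27

Standard divisor 430255/79 ≈ 5446.266; standard quotas: P1 3.512, P2 3.887, P3 9.398, P4 3.808, P5 26.403, P6 4.076, P7 19.422, P8 8.493.
Rounding down gives 3, 3, 9, 3, 26, 4, 19, 8 = 75 seats, so the divisor must be adjusted.
With modified divisor 5152.96: modified quotas P1 3.712, P2 4.109, P3 9.933, P4 4.024, P5 27.906, P6 4.308, P7 20.528, P8 8.976.
Rounding down: P1 3, P2 4, P3 9, P4 4, P5 27, P6 4, P7 20, P8 8 (total 79).
P5 receives 27.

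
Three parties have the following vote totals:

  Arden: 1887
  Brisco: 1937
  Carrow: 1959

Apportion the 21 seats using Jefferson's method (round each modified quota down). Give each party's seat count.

Standard divisor 5783/21 ≈ 275.381; standard quotas: Arden 6.852, Brisco 7.034, Carrow 7.114.
Rounding down gives 6, 7, 7 = 20 seats, so the divisor must be adjusted.
With modified divisor 260: modified quotas Arden 7.258, Brisco 7.450, Carrow 7.535.
Rounding down: Arden 7, Brisco 7, Carrow 7 (total 21).

Arden: 7; Brisco: 7; Carrow: 7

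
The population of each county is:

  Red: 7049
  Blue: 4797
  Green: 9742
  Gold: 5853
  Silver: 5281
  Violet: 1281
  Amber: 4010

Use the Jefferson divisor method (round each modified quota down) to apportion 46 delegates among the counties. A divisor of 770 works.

Red=9, Blue=6, Green=12, Gold=7, Silver=6, Violet=1, Amber=5

With modified divisor 770: modified quotas Red 9.155, Blue 6.230, Green 12.652, Gold 7.601, Silver 6.858, Violet 1.664, Amber 5.208.
Rounding down: Red 9, Blue 6, Green 12, Gold 7, Silver 6, Violet 1, Amber 5 (total 46).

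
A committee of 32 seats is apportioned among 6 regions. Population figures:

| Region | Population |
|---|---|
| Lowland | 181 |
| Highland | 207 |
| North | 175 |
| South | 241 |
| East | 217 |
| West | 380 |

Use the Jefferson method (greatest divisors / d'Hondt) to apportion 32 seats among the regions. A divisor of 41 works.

Lowland=4; Highland=5; North=4; South=5; East=5; West=9

With modified divisor 41: modified quotas Lowland 4.415, Highland 5.049, North 4.268, South 5.878, East 5.293, West 9.268.
Rounding down: Lowland 4, Highland 5, North 4, South 5, East 5, West 9 (total 32).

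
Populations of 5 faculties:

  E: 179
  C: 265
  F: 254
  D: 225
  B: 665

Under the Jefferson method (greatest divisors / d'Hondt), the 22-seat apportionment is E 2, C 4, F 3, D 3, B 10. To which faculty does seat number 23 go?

F

Priority for the next seat is population ÷ (current seats + 1).
Priorities: E 59.667, C 53.000, F 63.500, D 56.250, B 60.455.
Highest priority: F.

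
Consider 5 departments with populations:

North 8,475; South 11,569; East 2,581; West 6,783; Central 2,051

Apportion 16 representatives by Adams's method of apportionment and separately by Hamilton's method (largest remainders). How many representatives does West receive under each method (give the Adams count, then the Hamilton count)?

Adams: North 4, South 6, East 2, West 3, Central 1.
Hamilton: North 4, South 6, East 1, West 4, Central 1.
West gets 3 under Adams and 4 under Hamilton.

3 and 4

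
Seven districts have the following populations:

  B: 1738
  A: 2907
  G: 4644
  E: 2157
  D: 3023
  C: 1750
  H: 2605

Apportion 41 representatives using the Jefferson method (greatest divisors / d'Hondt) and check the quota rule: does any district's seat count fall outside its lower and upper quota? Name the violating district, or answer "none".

Standard quotas: B 3.785, A 6.332, G 10.115, E 4.698, D 6.584, C 3.812, H 5.674.
Jefferson allocation: B 4, A 6, G 10, E 4, D 7, C 4, H 6.
Every allocation lies between the lower and upper quota.

none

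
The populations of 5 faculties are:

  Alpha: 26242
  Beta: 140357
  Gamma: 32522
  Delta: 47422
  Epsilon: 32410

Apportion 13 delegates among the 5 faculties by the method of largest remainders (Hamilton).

Alpha: 1; Beta: 7; Gamma: 2; Delta: 2; Epsilon: 1

Total 278953; standard divisor 278953/13 ≈ 21457.923.
Standard quotas: Alpha 1.2230, Beta 6.5410, Gamma 1.5156, Delta 2.2100, Epsilon 1.5104.
Lower quotas: Alpha 1, Beta 6, Gamma 1, Delta 2, Epsilon 1 (sum 11, leaving 2 seats).
Remainders in descending order: Beta 0.5410, Gamma 0.5156, Epsilon 0.5104, Alpha 0.2230, Delta 0.2100.
Largest remainders: Beta, Gamma receive the extra seats.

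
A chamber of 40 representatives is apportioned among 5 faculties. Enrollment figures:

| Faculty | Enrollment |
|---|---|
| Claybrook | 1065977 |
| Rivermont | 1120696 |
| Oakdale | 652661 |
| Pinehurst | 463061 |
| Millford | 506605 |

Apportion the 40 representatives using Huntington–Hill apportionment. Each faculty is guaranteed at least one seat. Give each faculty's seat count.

Claybrook=11; Rivermont=12; Oakdale=7; Pinehurst=5; Millford=5

With divisor 95163: modified quotas Claybrook 11.202, Rivermont 11.777, Oakdale 6.858, Pinehurst 4.866, Millford 5.324.
Geometric-mean thresholds: Claybrook √(11·12)=11.489, Rivermont √(11·12)=11.489, Oakdale √(6·7)=6.481, Pinehurst √(4·5)=4.472, Millford √(5·6)=5.477.
Each quota rounded against its threshold gives Claybrook 11, Rivermont 12, Oakdale 7, Pinehurst 5, Millford 5 (total 40).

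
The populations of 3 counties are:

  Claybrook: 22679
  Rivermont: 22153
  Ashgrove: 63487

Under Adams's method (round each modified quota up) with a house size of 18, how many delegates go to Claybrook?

Standard divisor 108319/18 ≈ 6017.722; standard quotas: Claybrook 3.769, Rivermont 3.681, Ashgrove 10.550.
Rounding up gives 4, 4, 11 = 19 seats, so the divisor must be adjusted.
With modified divisor 6700: modified quotas Claybrook 3.385, Rivermont 3.306, Ashgrove 9.476.
Rounding up: Claybrook 4, Rivermont 4, Ashgrove 10 (total 18).
Claybrook receives 4.

4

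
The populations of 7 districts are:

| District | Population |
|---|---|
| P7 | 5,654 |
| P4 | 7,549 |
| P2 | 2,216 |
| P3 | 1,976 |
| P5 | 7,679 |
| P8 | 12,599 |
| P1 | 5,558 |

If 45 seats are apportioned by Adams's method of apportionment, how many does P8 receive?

Standard divisor 43231/45 ≈ 960.689; standard quotas: P7 5.885, P4 7.858, P2 2.307, P3 2.057, P5 7.993, P8 13.115, P1 5.785.
Rounding up gives 6, 8, 3, 3, 8, 14, 6 = 48 seats, so the divisor must be adjusted.
With modified divisor 1060: modified quotas P7 5.334, P4 7.122, P2 2.091, P3 1.864, P5 7.244, P8 11.886, P1 5.243.
Rounding up: P7 6, P4 8, P2 3, P3 2, P5 8, P8 12, P1 6 (total 45).
P8 receives 12.

12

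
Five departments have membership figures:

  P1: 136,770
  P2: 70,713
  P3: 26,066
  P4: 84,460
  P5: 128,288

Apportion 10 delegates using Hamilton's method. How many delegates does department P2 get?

Total 446297; standard divisor 446297/10 ≈ 44629.7.
Standard quotas: P1 3.0646, P2 1.5844, P3 0.5841, P4 1.8925, P5 2.8745.
Lower quotas: P1 3, P2 1, P3 0, P4 1, P5 2 (sum 7, leaving 3 seats).
Remainders in descending order: P4 0.8925, P5 0.8745, P2 0.5844, P3 0.5841, P1 0.0646.
The surplus seats go to P4, P5, P2.
P2 receives 2.

2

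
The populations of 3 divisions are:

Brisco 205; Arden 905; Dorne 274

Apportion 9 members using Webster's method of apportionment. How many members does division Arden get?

Standard divisor 1384/9 ≈ 153.778; standard quotas: Brisco 1.333, Arden 5.885, Dorne 1.782.
Rounding to the nearest integer gives Brisco 1, Arden 6, Dorne 2 — total 9, matching the house size, so no adjustment is needed.
Arden receives 6.

6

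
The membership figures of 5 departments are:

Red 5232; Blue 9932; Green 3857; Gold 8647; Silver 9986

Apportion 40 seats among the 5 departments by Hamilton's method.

The standard divisor is 37654/40 ≈ 941.35.
Standard quotas: Red 5.5580, Blue 10.5508, Green 4.0973, Gold 9.1857, Silver 10.6082.
Lower quotas: Red 5, Blue 10, Green 4, Gold 9, Silver 10 (sum 38, leaving 2 seats).
Remainders in descending order: Silver 0.6082, Red 0.5580, Blue 0.5508, Gold 0.1857, Green 0.0973.
Largest remainders: Silver, Red receive the extra seats.

Red 6; Blue 10; Green 4; Gold 9; Silver 11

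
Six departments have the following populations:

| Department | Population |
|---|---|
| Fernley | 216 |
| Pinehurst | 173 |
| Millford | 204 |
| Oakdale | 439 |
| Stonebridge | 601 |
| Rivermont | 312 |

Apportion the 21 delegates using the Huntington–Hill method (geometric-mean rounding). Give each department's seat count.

With divisor 91: modified quotas Fernley 2.374, Pinehurst 1.901, Millford 2.242, Oakdale 4.824, Stonebridge 6.604, Rivermont 3.429.
Geometric-mean thresholds: Fernley √(2·3)=2.449, Pinehurst √(1·2)=1.414, Millford √(2·3)=2.449, Oakdale √(4·5)=4.472, Stonebridge √(6·7)=6.481, Rivermont √(3·4)=3.464.
Each quota rounded against its threshold gives Fernley 2, Pinehurst 2, Millford 2, Oakdale 5, Stonebridge 7, Rivermont 3 (total 21).

Fernley=2, Pinehurst=2, Millford=2, Oakdale=5, Stonebridge=7, Rivermont=3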